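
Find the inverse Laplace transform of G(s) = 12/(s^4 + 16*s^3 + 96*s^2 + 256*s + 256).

Rewrite the denominator: s^4 + 16*s^3 + 96*s^2 + 256*s + 256 = (s + 4)^4.
The form in (s + 4) signals a first-shifting-theorem factor e^(-4t).
Since L{t^3} = 3!/s^4 = 6/s^4, the inverse is t^3*exp(-4*t), scaled by 2.

2*t^3*exp(-4*t)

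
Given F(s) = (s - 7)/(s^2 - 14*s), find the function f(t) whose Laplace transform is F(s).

f(t) = exp(7*t)*cosh(7*t)

Rewrite the denominator: s^2 - 14*s = (s - 7)^2 - 49.
The form in (s - 7) signals a first-shifting-theorem factor e^(7t).
Since L{cosh(7t)} = s/(s^2 - 49), the inverse is e^(7*t)*cosh(7*t).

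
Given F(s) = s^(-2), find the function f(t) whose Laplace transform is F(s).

f(t) = t

Since L{t} = 1!/s^2 = 1/s^2, the inverse is t.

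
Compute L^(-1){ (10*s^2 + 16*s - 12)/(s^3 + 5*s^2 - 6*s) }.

Factor the denominator: s^3 + 5*s^2 - 6*s = s*(s - 1)*(s + 6).
Partial fraction decomposition gives [2/s] + [6/(s + 6)] + [2/(s - 1)].
Invert each term: 2/(s - 0) ↔ 2e^(0t); 6/(s + 6) ↔ 6e^(-6t); 2/(s - 1) ↔ 2e^(t).

2*exp(t) + 2 + 6*exp(-6*t)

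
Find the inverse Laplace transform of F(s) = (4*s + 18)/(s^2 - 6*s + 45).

5*exp(3*t)*sin(6*t) + 4*exp(3*t)*cos(6*t)

Complete the square in the denominator: s^2 - 6*s + 45 = (s - 3)^2 + 6^2.
Split the numerator to match: 4*s + 18 = 4·(s - 3) + 5·6.
Invert each term: 4·(s - 3)/((s - 3)^2 + 36) ↔ 4e^(3t)cos(6t); 5·6/((s - 3)^2 + 36) ↔ 5e^(3t)sin(6t).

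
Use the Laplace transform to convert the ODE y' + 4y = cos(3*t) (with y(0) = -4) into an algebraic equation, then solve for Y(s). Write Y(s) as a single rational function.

Y(s) = (-4*s^2 + s - 36)/(s^3 + 4*s^2 + 9*s + 36)

Transform both sides with L{·}.
With L{y'} = sY - y(0) = sY - (-4): the LHS transforms to (s + 4)Y - (-4).
The right side is L{cos(3*t)} = s/(s^2 + 9).
So (s + 4)Y = s/(s^2 + 9) + (-4).
Isolate Y and clear denominators.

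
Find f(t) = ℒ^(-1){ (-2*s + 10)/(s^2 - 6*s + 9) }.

Factor the denominator: s^2 - 6*s + 9 = (s - 3)^2.
Partial fraction decomposition gives [-2/(s - 3)] + [4/(s - 3)^2].
Invert each term: -2/(s - 3) ↔ -2e^(3t); 4/(s - 3)^2 ↔ 4t·e^(3t).

f(t) = 4*t*exp(3*t) - 2*exp(3*t)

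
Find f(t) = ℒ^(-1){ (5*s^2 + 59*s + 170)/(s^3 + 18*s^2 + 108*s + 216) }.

f(t) = -2*t^2*exp(-6*t) - t*exp(-6*t) + 5*exp(-6*t)

Factor the denominator: s^3 + 18*s^2 + 108*s + 216 = (s + 6)^3.
Partial fraction decomposition gives [5/(s + 6)] + [-1/(s + 6)^2] + [-4/(s + 6)^3].
Invert each term: 5/(s + 6) ↔ 5e^(-6t); -1/(s + 6)^2 ↔ -t·e^(-6t); -4/(s + 6)^3 ↔ (-2)t^2·e^(-6t).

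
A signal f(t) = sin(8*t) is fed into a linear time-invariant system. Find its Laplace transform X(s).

L{sin(8t)} = 8/(s^2 + 64).

X(s) = 8/(s^2 + 64)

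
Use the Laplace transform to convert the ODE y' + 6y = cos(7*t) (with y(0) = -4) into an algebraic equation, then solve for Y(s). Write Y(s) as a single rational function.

Y(s) = (-4*s^2 + s - 196)/(s^3 + 6*s^2 + 49*s + 294)

Laplace-transform each side.
With L{y'} = sY - y(0) = sY - (-4): the LHS transforms to (s + 6)Y - (-4).
The right side is L{cos(7*t)} = s/(s^2 + 49).
So (s + 6)Y = s/(s^2 + 49) + (-4).
Solve for Y(s) and write it as one ratio of polynomials.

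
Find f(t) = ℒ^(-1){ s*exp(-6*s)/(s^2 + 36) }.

f(t) = Heaviside(t - 6)*(cos(6*t - 36))

The factor e^(-6s) signals a time shift by c = 6 (second shifting theorem).
L{cos(6t)} = s/(s^2 + 36), so L^-1{s/(s^2 + 36)} = cos(6*t).
Hence the inverse is u(t - 6) times that function evaluated at t - 6.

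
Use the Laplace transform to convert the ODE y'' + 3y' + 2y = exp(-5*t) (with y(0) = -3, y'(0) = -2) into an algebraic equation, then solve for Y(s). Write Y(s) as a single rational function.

Take the Laplace transform of both sides.
Using L{y''} = s^2 Y - s·y(0) - y'(0) and L{y'} = sY - y(0), with y(0) = -3, y'(0) = -2, the left side becomes (s^2 + 3*s + 2)Y - (-3*s - 11).
The right side is L{exp(-5*t)} = 1/(s + 5).
So (s^2 + 3*s + 2)Y = 1/(s + 5) + (-3*s - 11).
Divide through and combine into a single rational function.

Y(s) = (-3*s^2 - 26*s - 54)/(s^3 + 8*s^2 + 17*s + 10)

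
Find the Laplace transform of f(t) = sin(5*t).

L{sin(5t)} = 5/(s^2 + 25).

5/(s^2 + 25)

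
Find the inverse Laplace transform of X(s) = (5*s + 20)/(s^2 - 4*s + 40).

Complete the square in the denominator: s^2 - 4*s + 40 = (s - 2)^2 + 6^2.
Split the numerator to match: 5*s + 20 = 5·(s - 2) + 5·6.
Invert each term: 5·(s - 2)/((s - 2)^2 + 36) ↔ 5e^(2t)cos(6t); 5·6/((s - 2)^2 + 36) ↔ 5e^(2t)sin(6t).

5*exp(2*t)*sin(6*t) + 5*exp(2*t)*cos(6*t)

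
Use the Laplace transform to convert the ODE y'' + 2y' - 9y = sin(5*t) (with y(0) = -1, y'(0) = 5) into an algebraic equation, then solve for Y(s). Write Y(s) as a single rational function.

Transform both sides with L{·}.
Using L{y''} = s^2 Y - s·y(0) - y'(0) and L{y'} = sY - y(0), with y(0) = -1, y'(0) = 5, the left side becomes (s^2 + 2*s - 9)Y - (-s + 3).
The right side is L{sin(5*t)} = 5/(s^2 + 25).
So (s^2 + 2*s - 9)Y = 5/(s^2 + 25) + (-s + 3).
Isolate Y and clear denominators.

Y(s) = (-s^3 + 3*s^2 - 25*s + 80)/(s^4 + 2*s^3 + 16*s^2 + 50*s - 225)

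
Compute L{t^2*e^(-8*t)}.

2/(s + 8)^3

L{t^2} = 2!/s^3 = 2/s^3.
By the first shifting theorem, multiplying by e^(-8t) replaces s with s + 8.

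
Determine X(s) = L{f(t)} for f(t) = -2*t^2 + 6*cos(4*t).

By linearity of the Laplace transform, transform each term separately.
(-2)·[L{t^2} = 2!/s^3 = 2/s^3]; (6)·[L{cos(4t)} = s/(s^2 + 16)].

X(s) = 6*s/(s^2 + 16) - 4/s^3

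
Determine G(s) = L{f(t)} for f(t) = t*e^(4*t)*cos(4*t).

G(s) = s*(s - 8)/(s^2 - 8*s + 32)^2

L{cos(4t)} = s/(s^2 + 16).
Multiplying by e^(4t) shifts s → s - 4, so L{e^(4*t)*cos(4*t)} = (s - 4)/((s - 4)^2 + 16).
Then apply L{t·g(t)} = -d/ds[H(s)] with H(s) = (s - 4)/((s - 4)^2 + 16):
differentiating 1 time and applying the sign gives s*(s - 8)/(s^2 - 8*s + 32)^2.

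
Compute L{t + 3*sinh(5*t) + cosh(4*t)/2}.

The transform is linear, so treat each term independently.
(1/2)·[L{cosh(4t)} = s/(s^2 - 16)]; L{t} = 1!/s^2 = 1/s^2; (3)·[L{sinh(5t)} = 5/(s^2 - 25)].

s/(2*(s^2 - 16)) + 15/(s^2 - 25) + s^(-2)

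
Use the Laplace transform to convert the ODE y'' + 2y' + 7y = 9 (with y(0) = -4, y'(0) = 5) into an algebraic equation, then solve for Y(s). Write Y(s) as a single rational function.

Take the Laplace transform of both sides.
With L{y''} = s^2 Y - s·y(0) - y'(0) and L{y'} = sY - y(0), with y(0) = -4, y'(0) = 5: the LHS transforms to (s^2 + 2*s + 7)Y - (-4*s - 3).
The right side is L{9} = 9/s.
So (s^2 + 2*s + 7)Y = 9/s + (-4*s - 3).
Divide through and combine into a single rational function.

Y(s) = (-4*s^2 - 3*s + 9)/(s^3 + 2*s^2 + 7*s)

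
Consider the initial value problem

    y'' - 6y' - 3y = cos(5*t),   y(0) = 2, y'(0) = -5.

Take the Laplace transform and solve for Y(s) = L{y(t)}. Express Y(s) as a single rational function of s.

Y(s) = (2*s^3 - 17*s^2 + 51*s - 425)/(s^4 - 6*s^3 + 22*s^2 - 150*s - 75)

Laplace-transform each side.
The derivative rules (L{y''} = s^2 Y - s·y(0) - y'(0) and L{y'} = sY - y(0), with y(0) = 2, y'(0) = -5) turn the left side into (s^2 - 6*s - 3)Y - (2*s - 17).
The right side is L{cos(5*t)} = s/(s^2 + 25).
So (s^2 - 6*s - 3)Y = s/(s^2 + 25) + (2*s - 17).
Divide through and combine into a single rational function.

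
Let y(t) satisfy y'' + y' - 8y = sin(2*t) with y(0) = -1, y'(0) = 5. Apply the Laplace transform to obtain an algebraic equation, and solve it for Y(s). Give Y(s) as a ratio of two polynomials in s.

Y(s) = (-s^3 + 4*s^2 - 4*s + 18)/(s^4 + s^3 - 4*s^2 + 4*s - 32)

Take the Laplace transform of both sides.
The derivative rules (L{y''} = s^2 Y - s·y(0) - y'(0) and L{y'} = sY - y(0), with y(0) = -1, y'(0) = 5) turn the left side into (s^2 + s - 8)Y - (-s + 4).
The right side is L{sin(2*t)} = 2/(s^2 + 4).
So (s^2 + s - 8)Y = 2/(s^2 + 4) + (-s + 4).
Solve for Y(s) and write it as one ratio of polynomials.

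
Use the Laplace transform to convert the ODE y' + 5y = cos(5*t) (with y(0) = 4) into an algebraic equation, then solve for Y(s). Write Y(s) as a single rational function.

Y(s) = (4*s^2 + s + 100)/(s^3 + 5*s^2 + 25*s + 125)

Apply the Laplace transform to the equation.
With L{y'} = sY - y(0) = sY - 4: the LHS transforms to (s + 5)Y - (4).
The right side is L{cos(5*t)} = s/(s^2 + 25).
So (s + 5)Y = s/(s^2 + 25) + (4).
Isolate Y and clear denominators.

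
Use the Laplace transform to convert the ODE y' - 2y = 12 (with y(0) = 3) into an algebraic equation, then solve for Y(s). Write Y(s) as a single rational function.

Y(s) = (3*s + 12)/(s^2 - 2*s)

Take the Laplace transform of both sides.
Using L{y'} = sY - y(0) = sY - 3, the left side becomes (s - 2)Y - (3).
The right side is L{12} = 12/s.
So (s - 2)Y = 12/s + (3).
Solve for Y(s) and write it as one ratio of polynomials.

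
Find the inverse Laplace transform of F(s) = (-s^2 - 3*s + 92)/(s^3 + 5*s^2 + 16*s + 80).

3*sin(4*t) - 3*cos(4*t) + 2*exp(-5*t)

Factor the denominator: s^3 + 5*s^2 + 16*s + 80 = (s + 5)*(s^2 + 16).
Partial fraction decomposition gives [2/(s + 5)] + [-3*s/(s^2 + 16)] + [12/(s^2 + 16)].
Invert each term: 2/(s + 5) ↔ 2e^(-5t); -3·s/(s^2 + 16) ↔ -3cos(4t); 3·4/(s^2 + 16) ↔ 3sin(4t).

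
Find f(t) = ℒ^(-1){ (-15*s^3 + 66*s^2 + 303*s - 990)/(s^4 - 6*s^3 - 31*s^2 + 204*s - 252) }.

f(t) = -3*exp(7*t) - 3*exp(3*t) - 6*exp(2*t) - 3*exp(-6*t)

Factor the denominator: s^4 - 6*s^3 - 31*s^2 + 204*s - 252 = (s - 7)*(s - 3)*(s - 2)*(s + 6).
Partial fraction decomposition gives [-3/(s + 6)] + [-3/(s - 3)] + [-6/(s - 2)] + [-3/(s - 7)].
Invert each term: -3/(s + 6) ↔ -3e^(-6t); -3/(s - 3) ↔ -3e^(3t); -6/(s - 2) ↔ -6e^(2t); -3/(s - 7) ↔ -3e^(7t).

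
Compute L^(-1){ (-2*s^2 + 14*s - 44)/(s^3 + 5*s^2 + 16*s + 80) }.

Factor the denominator: s^3 + 5*s^2 + 16*s + 80 = (s + 5)*(s^2 + 16).
Partial fraction decomposition gives [-4/(s + 5)] + [2*s/(s^2 + 16)] + [4/(s^2 + 16)].
Invert each term: -4/(s + 5) ↔ -4e^(-5t); 2·s/(s^2 + 16) ↔ 2cos(4t); 1·4/(s^2 + 16) ↔ sin(4t).

sin(4*t) + 2*cos(4*t) - 4*exp(-5*t)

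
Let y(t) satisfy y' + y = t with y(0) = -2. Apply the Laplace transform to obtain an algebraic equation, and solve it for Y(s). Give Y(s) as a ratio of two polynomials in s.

Apply the Laplace transform to the equation.
Using L{y'} = sY - y(0) = sY - (-2), the left side becomes (s + 1)Y - (-2).
The right side is L{t} = s^(-2).
So (s + 1)Y = s^(-2) + (-2).
Divide through and combine into a single rational function.

Y(s) = (-2*s^2 + 1)/(s^3 + s^2)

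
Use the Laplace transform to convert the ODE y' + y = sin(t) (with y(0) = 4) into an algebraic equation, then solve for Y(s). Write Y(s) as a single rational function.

Laplace-transform each side.
Using L{y'} = sY - y(0) = sY - 4, the left side becomes (s + 1)Y - (4).
The right side is L{sin(t)} = 1/(s^2 + 1).
So (s + 1)Y = 1/(s^2 + 1) + (4).
Solve for Y(s) and write it as one ratio of polynomials.

Y(s) = (4*s^2 + 5)/(s^3 + s^2 + s + 1)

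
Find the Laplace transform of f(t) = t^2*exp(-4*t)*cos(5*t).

2*(s + 4)*(s^2 + 8*s - 59)/(s^2 + 8*s + 41)^3

L{cos(5t)} = s/(s^2 + 25).
Multiplying by e^(-4t) shifts s → s + 4, so L{exp(-4*t)*cos(5*t)} = (s + 4)/((s + 4)^2 + 25).
Then apply L{t^2·g(t)} = (-1)^2 d^2/ds^2[H(s)] with H(s) = (s + 4)/((s + 4)^2 + 25):
differentiating 2 times and applying the sign gives 2*(s + 4)*(s^2 + 8*s - 59)/(s^2 + 8*s + 41)^3.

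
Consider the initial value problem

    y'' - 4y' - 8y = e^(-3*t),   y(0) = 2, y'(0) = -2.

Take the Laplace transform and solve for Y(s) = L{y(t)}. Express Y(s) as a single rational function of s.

Y(s) = (2*s^2 - 4*s - 29)/(s^3 - s^2 - 20*s - 24)

Take the Laplace transform of both sides.
Using L{y''} = s^2 Y - s·y(0) - y'(0) and L{y'} = sY - y(0), with y(0) = 2, y'(0) = -2, the left side becomes (s^2 - 4*s - 8)Y - (2*s - 10).
The right side is L{e^(-3*t)} = 1/(s + 3).
So (s^2 - 4*s - 8)Y = 1/(s + 3) + (2*s - 10).
Isolate Y and clear denominators.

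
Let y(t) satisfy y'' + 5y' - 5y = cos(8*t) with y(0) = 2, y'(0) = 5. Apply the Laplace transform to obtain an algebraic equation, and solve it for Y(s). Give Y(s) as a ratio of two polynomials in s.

Transform both sides with L{·}.
With L{y''} = s^2 Y - s·y(0) - y'(0) and L{y'} = sY - y(0), with y(0) = 2, y'(0) = 5: the LHS transforms to (s^2 + 5*s - 5)Y - (2*s + 15).
The right side is L{cos(8*t)} = s/(s^2 + 64).
So (s^2 + 5*s - 5)Y = s/(s^2 + 64) + (2*s + 15).
Isolate Y and clear denominators.

Y(s) = (2*s^3 + 15*s^2 + 129*s + 960)/(s^4 + 5*s^3 + 59*s^2 + 320*s - 320)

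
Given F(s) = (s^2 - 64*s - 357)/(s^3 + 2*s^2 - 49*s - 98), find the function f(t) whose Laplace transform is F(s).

f(t) = -6*exp(7*t) + 5*exp(-2*t) + 2*exp(-7*t)

Factor the denominator: s^3 + 2*s^2 - 49*s - 98 = (s - 7)*(s + 2)*(s + 7).
Partial fraction decomposition gives [5/(s + 2)] + [2/(s + 7)] + [-6/(s - 7)].
Invert each term: 5/(s + 2) ↔ 5e^(-2t); 2/(s + 7) ↔ 2e^(-7t); -6/(s - 7) ↔ -6e^(7t).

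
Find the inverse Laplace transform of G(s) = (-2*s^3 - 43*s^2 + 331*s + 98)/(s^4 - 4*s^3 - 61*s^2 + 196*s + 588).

Factor the denominator: s^4 - 4*s^3 - 61*s^2 + 196*s + 588 = (s - 7)*(s - 6)*(s + 2)*(s + 7).
Partial fraction decomposition gives [-1/(s - 6)] + [-2/(s + 2)] + [4/(s + 7)] + [-3/(s - 7)].
Invert each term: -1/(s - 6) ↔ -e^(6t); -2/(s + 2) ↔ -2e^(-2t); 4/(s + 7) ↔ 4e^(-7t); -3/(s - 7) ↔ -3e^(7t).

-3*exp(7*t) - exp(6*t) - 2*exp(-2*t) + 4*exp(-7*t)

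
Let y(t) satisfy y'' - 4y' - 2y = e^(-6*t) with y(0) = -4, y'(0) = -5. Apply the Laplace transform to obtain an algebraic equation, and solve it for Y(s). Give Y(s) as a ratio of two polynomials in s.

Y(s) = (-4*s^2 - 13*s + 67)/(s^3 + 2*s^2 - 26*s - 12)

Apply the Laplace transform to the equation.
Using L{y''} = s^2 Y - s·y(0) - y'(0) and L{y'} = sY - y(0), with y(0) = -4, y'(0) = -5, the left side becomes (s^2 - 4*s - 2)Y - (-4*s + 11).
The right side is L{e^(-6*t)} = 1/(s + 6).
So (s^2 - 4*s - 2)Y = 1/(s + 6) + (-4*s + 11).
Solve for Y(s) and write it as one ratio of polynomials.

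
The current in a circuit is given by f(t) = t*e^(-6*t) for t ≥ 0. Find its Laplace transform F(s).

F(s) = (s + 6)^(-2)

L{e^(-6t)} = 1/(s + 6).
Then apply L{t·g(t)} = -d/ds[G(s)] with G(s) = 1/(s + 6):
differentiating 1 time and applying the sign gives (s + 6)^(-2).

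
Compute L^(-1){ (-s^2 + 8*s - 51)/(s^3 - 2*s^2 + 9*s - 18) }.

-3*exp(2*t) + 4*sin(3*t) + 2*cos(3*t)

Factor the denominator: s^3 - 2*s^2 + 9*s - 18 = (s - 2)*(s^2 + 9).
Partial fraction decomposition gives [-3/(s - 2)] + [2*s/(s^2 + 9)] + [12/(s^2 + 9)].
Invert each term: -3/(s - 2) ↔ -3e^(2t); 2·s/(s^2 + 9) ↔ 2cos(3t); 4·3/(s^2 + 9) ↔ 4sin(3t).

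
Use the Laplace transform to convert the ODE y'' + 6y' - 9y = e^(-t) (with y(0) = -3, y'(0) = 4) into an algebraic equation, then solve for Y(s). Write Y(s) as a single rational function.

Y(s) = (-3*s^2 - 17*s - 13)/(s^3 + 7*s^2 - 3*s - 9)

Apply the Laplace transform to the equation.
With L{y''} = s^2 Y - s·y(0) - y'(0) and L{y'} = sY - y(0), with y(0) = -3, y'(0) = 4: the LHS transforms to (s^2 + 6*s - 9)Y - (-3*s - 14).
The right side is L{e^(-t)} = 1/(s + 1).
So (s^2 + 6*s - 9)Y = 1/(s + 1) + (-3*s - 14).
Divide through and combine into a single rational function.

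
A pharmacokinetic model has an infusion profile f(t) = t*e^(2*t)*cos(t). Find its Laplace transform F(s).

L{cos(t)} = s/(s^2 + 1).
Multiplying by e^(2t) shifts s → s - 2, so L{e^(2*t)*cos(t)} = (s - 2)/((s - 2)^2 + 1).
Then apply L{t·g(t)} = -d/ds[G(s)] with G(s) = (s - 2)/((s - 2)^2 + 1):
differentiating 1 time and applying the sign gives (s - 3)*(s - 1)/(s^2 - 4*s + 5)^2.

F(s) = (s - 3)*(s - 1)/(s^2 - 4*s + 5)^2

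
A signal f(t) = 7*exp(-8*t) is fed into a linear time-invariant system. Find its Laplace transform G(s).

G(s) = 7/(s + 8)

L{7} = 7/s.
By the first shifting theorem, multiplying by e^(-8t) replaces s with s + 8.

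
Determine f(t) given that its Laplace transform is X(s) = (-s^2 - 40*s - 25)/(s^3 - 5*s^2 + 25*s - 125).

f(t) = -5*exp(5*t) - 4*sin(5*t) + 4*cos(5*t)

Factor the denominator: s^3 - 5*s^2 + 25*s - 125 = (s - 5)*(s^2 + 25).
Partial fraction decomposition gives [-5/(s - 5)] + [4*s/(s^2 + 25)] + [-20/(s^2 + 25)].
Invert each term: -5/(s - 5) ↔ -5e^(5t); 4·s/(s^2 + 25) ↔ 4cos(5t); -4·5/(s^2 + 25) ↔ -4sin(5t).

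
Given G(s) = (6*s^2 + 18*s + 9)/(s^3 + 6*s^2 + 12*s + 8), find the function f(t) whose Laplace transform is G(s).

f(t) = -3*t^2*exp(-2*t)/2 - 6*t*exp(-2*t) + 6*exp(-2*t)

Factor the denominator: s^3 + 6*s^2 + 12*s + 8 = (s + 2)^3.
Partial fraction decomposition gives [6/(s + 2)] + [-6/(s + 2)^2] + [-3/(s + 2)^3].
Invert each term: 6/(s + 2) ↔ 6e^(-2t); -6/(s + 2)^2 ↔ -6t·e^(-2t); -3/(s + 2)^3 ↔ (-3/2)t^2·e^(-2t).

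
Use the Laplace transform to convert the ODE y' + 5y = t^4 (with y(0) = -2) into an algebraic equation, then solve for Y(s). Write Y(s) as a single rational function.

Y(s) = (-2*s^5 + 24)/(s^6 + 5*s^5)

Take the Laplace transform of both sides.
The derivative rules (L{y'} = sY - y(0) = sY - (-2)) turn the left side into (s + 5)Y - (-2).
The right side is L{t^4} = 24/s^5.
So (s + 5)Y = 24/s^5 + (-2).
Isolate Y and clear denominators.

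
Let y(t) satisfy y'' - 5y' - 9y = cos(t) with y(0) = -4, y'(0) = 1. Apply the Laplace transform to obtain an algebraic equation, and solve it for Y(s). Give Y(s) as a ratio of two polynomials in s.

Laplace-transform each side.
Using L{y''} = s^2 Y - s·y(0) - y'(0) and L{y'} = sY - y(0), with y(0) = -4, y'(0) = 1, the left side becomes (s^2 - 5*s - 9)Y - (-4*s + 21).
The right side is L{cos(t)} = s/(s^2 + 1).
So (s^2 - 5*s - 9)Y = s/(s^2 + 1) + (-4*s + 21).
Solve for Y(s) and write it as one ratio of polynomials.

Y(s) = (-4*s^3 + 21*s^2 - 3*s + 21)/(s^4 - 5*s^3 - 8*s^2 - 5*s - 9)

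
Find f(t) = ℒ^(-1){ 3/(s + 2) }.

f(t) = 3*exp(-2*t)

Since L{e^(-2t)} = 1/(s + 2), the inverse is exp(-2*t), scaled by 3.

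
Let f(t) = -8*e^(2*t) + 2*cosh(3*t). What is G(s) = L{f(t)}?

G(s) = 2*s/(s^2 - 9) - 8/(s - 2)

The transform is linear, so treat each term independently.
(2)·[L{cosh(3t)} = s/(s^2 - 9)]; (-8)·[L{e^(2t)} = 1/(s - 2)].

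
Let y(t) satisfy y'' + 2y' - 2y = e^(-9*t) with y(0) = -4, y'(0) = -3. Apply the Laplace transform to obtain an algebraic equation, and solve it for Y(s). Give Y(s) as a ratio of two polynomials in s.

Y(s) = (-4*s^2 - 47*s - 98)/(s^3 + 11*s^2 + 16*s - 18)

Transform both sides with L{·}.
With L{y''} = s^2 Y - s·y(0) - y'(0) and L{y'} = sY - y(0), with y(0) = -4, y'(0) = -3: the LHS transforms to (s^2 + 2*s - 2)Y - (-4*s - 11).
The right side is L{e^(-9*t)} = 1/(s + 9).
So (s^2 + 2*s - 2)Y = 1/(s + 9) + (-4*s - 11).
Isolate Y and clear denominators.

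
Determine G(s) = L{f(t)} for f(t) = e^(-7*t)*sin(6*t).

G(s) = 6/((s + 7)^2 + 36)

L{sin(6t)} = 6/(s^2 + 36).
By the first shifting theorem, multiplying by e^(-7t) replaces s with s + 7.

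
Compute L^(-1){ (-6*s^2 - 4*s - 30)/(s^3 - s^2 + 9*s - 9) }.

-4*exp(t) - 2*sin(3*t) - 2*cos(3*t)

Factor the denominator: s^3 - s^2 + 9*s - 9 = (s - 1)*(s^2 + 9).
Partial fraction decomposition gives [-4/(s - 1)] + [-2*s/(s^2 + 9)] + [-6/(s^2 + 9)].
Invert each term: -4/(s - 1) ↔ -4e^(t); -2·s/(s^2 + 9) ↔ -2cos(3t); -2·3/(s^2 + 9) ↔ -2sin(3t).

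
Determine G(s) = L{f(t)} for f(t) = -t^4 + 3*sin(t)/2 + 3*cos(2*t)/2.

By linearity of the Laplace transform, transform each term separately.
(3/2)·[L{cos(2t)} = s/(s^2 + 4)]; (3/2)·[L{sin(t)} = 1/(s^2 + 1)]; (-1)·[L{t^4} = 4!/s^5 = 24/s^5].

G(s) = 3*s/(2*(s^2 + 4)) + 3/(2*(s^2 + 1)) - 24/s^5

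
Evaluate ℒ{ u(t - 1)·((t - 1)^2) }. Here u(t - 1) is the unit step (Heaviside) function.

By the second shifting theorem, L{u(t - c)·g(t - c)} = e^(-cs)·G(s) with c = 1 and G(s) = L{g(t)}.
L{t^2} = 2!/s^3 = 2/s^3.

2*exp(-s)/s^3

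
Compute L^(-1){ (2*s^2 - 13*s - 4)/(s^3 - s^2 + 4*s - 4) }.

Factor the denominator: s^3 - s^2 + 4*s - 4 = (s - 1)*(s^2 + 4).
Partial fraction decomposition gives [-3/(s - 1)] + [5*s/(s^2 + 4)] + [-8/(s^2 + 4)].
Invert each term: -3/(s - 1) ↔ -3e^(t); 5·s/(s^2 + 4) ↔ 5cos(2t); -4·2/(s^2 + 4) ↔ -4sin(2t).

-3*exp(t) - 4*sin(2*t) + 5*cos(2*t)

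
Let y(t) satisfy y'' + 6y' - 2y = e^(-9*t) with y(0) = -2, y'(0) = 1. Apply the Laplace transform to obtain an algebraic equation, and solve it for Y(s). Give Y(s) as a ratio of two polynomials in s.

Apply the Laplace transform to the equation.
Using L{y''} = s^2 Y - s·y(0) - y'(0) and L{y'} = sY - y(0), with y(0) = -2, y'(0) = 1, the left side becomes (s^2 + 6*s - 2)Y - (-2*s - 11).
The right side is L{e^(-9*t)} = 1/(s + 9).
So (s^2 + 6*s - 2)Y = 1/(s + 9) + (-2*s - 11).
Solve for Y(s) and write it as one ratio of polynomials.

Y(s) = (-2*s^2 - 29*s - 98)/(s^3 + 15*s^2 + 52*s - 18)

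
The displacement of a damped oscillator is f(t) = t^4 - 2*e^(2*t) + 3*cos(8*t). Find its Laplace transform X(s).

Apply the Laplace transform termwise.
(3)·[L{cos(8t)} = s/(s^2 + 64)]; L{t^4} = 4!/s^5 = 24/s^5; (-2)·[L{e^(2t)} = 1/(s - 2)].

X(s) = 3*s/(s^2 + 64) - 2/(s - 2) + 24/s^5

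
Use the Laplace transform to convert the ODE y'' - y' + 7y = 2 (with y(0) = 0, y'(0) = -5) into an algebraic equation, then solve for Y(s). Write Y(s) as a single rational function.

Apply the Laplace transform to the equation.
Using L{y''} = s^2 Y - s·y(0) - y'(0) and L{y'} = sY - y(0), with y(0) = 0, y'(0) = -5, the left side becomes (s^2 - s + 7)Y - (-5).
The right side is L{2} = 2/s.
So (s^2 - s + 7)Y = 2/s + (-5).
Divide through and combine into a single rational function.

Y(s) = (-5*s + 2)/(s^3 - s^2 + 7*s)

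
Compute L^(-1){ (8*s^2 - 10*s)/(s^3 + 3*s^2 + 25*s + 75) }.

Factor the denominator: s^3 + 3*s^2 + 25*s + 75 = (s + 3)*(s^2 + 25).
Partial fraction decomposition gives [3/(s + 3)] + [5*s/(s^2 + 25)] + [-25/(s^2 + 25)].
Invert each term: 3/(s + 3) ↔ 3e^(-3t); 5·s/(s^2 + 25) ↔ 5cos(5t); -5·5/(s^2 + 25) ↔ -5sin(5t).

-5*sin(5*t) + 5*cos(5*t) + 3*exp(-3*t)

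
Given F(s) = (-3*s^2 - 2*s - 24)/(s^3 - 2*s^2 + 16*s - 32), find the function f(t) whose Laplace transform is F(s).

f(t) = -2*exp(2*t) - sin(4*t) - cos(4*t)

Factor the denominator: s^3 - 2*s^2 + 16*s - 32 = (s - 2)*(s^2 + 16).
Partial fraction decomposition gives [-2/(s - 2)] + [-s/(s^2 + 16)] + [-4/(s^2 + 16)].
Invert each term: -2/(s - 2) ↔ -2e^(2t); -1·s/(s^2 + 16) ↔ -cos(4t); -1·4/(s^2 + 16) ↔ -sin(4t).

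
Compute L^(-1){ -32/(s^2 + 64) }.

-4*sin(8*t)

Since L{sin(8t)} = 8/(s^2 + 64), the inverse is sin(8*t), scaled by -4.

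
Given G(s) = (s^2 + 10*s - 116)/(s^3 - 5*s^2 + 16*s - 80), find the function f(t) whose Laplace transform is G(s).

Factor the denominator: s^3 - 5*s^2 + 16*s - 80 = (s - 5)*(s^2 + 16).
Partial fraction decomposition gives [-1/(s - 5)] + [2*s/(s^2 + 16)] + [20/(s^2 + 16)].
Invert each term: -1/(s - 5) ↔ -e^(5t); 2·s/(s^2 + 16) ↔ 2cos(4t); 5·4/(s^2 + 16) ↔ 5sin(4t).

f(t) = -exp(5*t) + 5*sin(4*t) + 2*cos(4*t)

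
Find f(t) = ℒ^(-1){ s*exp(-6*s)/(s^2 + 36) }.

f(t) = Heaviside(t - 6)*(cos(6*t - 36))

The factor e^(-6s) signals a time shift by c = 6 (second shifting theorem).
L{cos(6t)} = s/(s^2 + 36), so L^-1{s/(s^2 + 36)} = cos(6*t).
Hence the inverse is u(t - 6) times that function evaluated at t - 6.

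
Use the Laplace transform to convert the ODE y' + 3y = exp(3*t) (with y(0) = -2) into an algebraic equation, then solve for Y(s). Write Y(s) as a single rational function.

Y(s) = (-2*s + 7)/(s^2 - 9)

Transform both sides with L{·}.
With L{y'} = sY - y(0) = sY - (-2): the LHS transforms to (s + 3)Y - (-2).
The right side is L{exp(3*t)} = 1/(s - 3).
So (s + 3)Y = 1/(s - 3) + (-2).
Solve for Y(s) and write it as one ratio of polynomials.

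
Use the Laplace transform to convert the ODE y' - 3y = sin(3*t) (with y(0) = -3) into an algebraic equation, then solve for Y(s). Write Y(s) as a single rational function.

Y(s) = (-3*s^2 - 24)/(s^3 - 3*s^2 + 9*s - 27)

Apply the Laplace transform to the equation.
With L{y'} = sY - y(0) = sY - (-3): the LHS transforms to (s - 3)Y - (-3).
The right side is L{sin(3*t)} = 3/(s^2 + 9).
So (s - 3)Y = 3/(s^2 + 9) + (-3).
Divide through and combine into a single rational function.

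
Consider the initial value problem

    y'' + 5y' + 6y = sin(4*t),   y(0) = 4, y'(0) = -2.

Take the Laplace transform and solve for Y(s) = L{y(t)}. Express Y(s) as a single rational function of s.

Take the Laplace transform of both sides.
The derivative rules (L{y''} = s^2 Y - s·y(0) - y'(0) and L{y'} = sY - y(0), with y(0) = 4, y'(0) = -2) turn the left side into (s^2 + 5*s + 6)Y - (4*s + 18).
The right side is L{sin(4*t)} = 4/(s^2 + 16).
So (s^2 + 5*s + 6)Y = 4/(s^2 + 16) + (4*s + 18).
Divide through and combine into a single rational function.

Y(s) = (4*s^3 + 18*s^2 + 64*s + 292)/(s^4 + 5*s^3 + 22*s^2 + 80*s + 96)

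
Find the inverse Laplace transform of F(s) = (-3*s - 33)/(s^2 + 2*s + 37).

-5*exp(-t)*sin(6*t) - 3*exp(-t)*cos(6*t)

Complete the square in the denominator: s^2 + 2*s + 37 = (s + 1)^2 + 6^2.
Split the numerator to match: -3*s - 33 = -3·(s + 1) - 5·6.
Invert each term: -3·(s + 1)/((s + 1)^2 + 36) ↔ -3e^(-t)cos(6t); -5·6/((s + 1)^2 + 36) ↔ -5e^(-t)sin(6t).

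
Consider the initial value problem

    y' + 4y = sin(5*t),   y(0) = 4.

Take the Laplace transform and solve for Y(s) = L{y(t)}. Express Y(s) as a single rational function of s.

Laplace-transform each side.
Using L{y'} = sY - y(0) = sY - 4, the left side becomes (s + 4)Y - (4).
The right side is L{sin(5*t)} = 5/(s^2 + 25).
So (s + 4)Y = 5/(s^2 + 25) + (4).
Isolate Y and clear denominators.

Y(s) = (4*s^2 + 105)/(s^3 + 4*s^2 + 25*s + 100)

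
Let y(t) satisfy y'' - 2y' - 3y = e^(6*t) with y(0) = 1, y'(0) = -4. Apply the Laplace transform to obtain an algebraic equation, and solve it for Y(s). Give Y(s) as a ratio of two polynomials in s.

Transform both sides with L{·}.
The derivative rules (L{y''} = s^2 Y - s·y(0) - y'(0) and L{y'} = sY - y(0), with y(0) = 1, y'(0) = -4) turn the left side into (s^2 - 2*s - 3)Y - (s - 6).
The right side is L{e^(6*t)} = 1/(s - 6).
So (s^2 - 2*s - 3)Y = 1/(s - 6) + (s - 6).
Solve for Y(s) and write it as one ratio of polynomials.

Y(s) = (s^2 - 12*s + 37)/(s^3 - 8*s^2 + 9*s + 18)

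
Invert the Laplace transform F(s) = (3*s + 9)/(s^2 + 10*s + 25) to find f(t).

Factor the denominator: s^2 + 10*s + 25 = (s + 5)^2.
Partial fraction decomposition gives [3/(s + 5)] + [-6/(s + 5)^2].
Invert each term: 3/(s + 5) ↔ 3e^(-5t); -6/(s + 5)^2 ↔ -6t·e^(-5t).

f(t) = -6*t*exp(-5*t) + 3*exp(-5*t)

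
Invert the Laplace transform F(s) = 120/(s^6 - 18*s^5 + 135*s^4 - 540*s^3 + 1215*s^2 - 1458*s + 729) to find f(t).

Rewrite the denominator: s^6 - 18*s^5 + 135*s^4 - 540*s^3 + 1215*s^2 - 1458*s + 729 = (s - 3)^6.
The form in (s - 3) signals a first-shifting-theorem factor e^(3t).
Since L{t^5} = 5!/s^6 = 120/s^6, the inverse is t^5*e^(3*t).

f(t) = t^5*exp(3*t)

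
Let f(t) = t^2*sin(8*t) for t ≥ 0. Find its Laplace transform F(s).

L{sin(8t)} = 8/(s^2 + 64).
Then apply L{t^2·g(t)} = (-1)^2 d^2/ds^2[G(s)] with G(s) = 8/(s^2 + 64):
differentiating 2 times and applying the sign gives 16*(3*s^2 - 64)/(s^2 + 64)^3.

F(s) = 16*(3*s^2 - 64)/(s^2 + 64)^3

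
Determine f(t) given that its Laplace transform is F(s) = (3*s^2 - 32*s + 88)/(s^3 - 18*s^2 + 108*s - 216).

f(t) = 2*t^2*exp(6*t) + 4*t*exp(6*t) + 3*exp(6*t)

Factor the denominator: s^3 - 18*s^2 + 108*s - 216 = (s - 6)^3.
Partial fraction decomposition gives [3/(s - 6)] + [4/(s - 6)^2] + [4/(s - 6)^3].
Invert each term: 3/(s - 6) ↔ 3e^(6t); 4/(s - 6)^2 ↔ 4t·e^(6t); 4/(s - 6)^3 ↔ (2)t^2·e^(6t).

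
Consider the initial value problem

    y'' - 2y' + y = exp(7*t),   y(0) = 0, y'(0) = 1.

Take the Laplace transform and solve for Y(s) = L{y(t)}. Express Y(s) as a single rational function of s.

Apply the Laplace transform to the equation.
With L{y''} = s^2 Y - s·y(0) - y'(0) and L{y'} = sY - y(0), with y(0) = 0, y'(0) = 1: the LHS transforms to (s^2 - 2*s + 1)Y - (1).
The right side is L{exp(7*t)} = 1/(s - 7).
So (s^2 - 2*s + 1)Y = 1/(s - 7) + (1).
Divide through and combine into a single rational function.

Y(s) = (s - 6)/(s^3 - 9*s^2 + 15*s - 7)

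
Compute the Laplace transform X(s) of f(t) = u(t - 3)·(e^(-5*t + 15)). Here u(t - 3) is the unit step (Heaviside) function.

By the second shifting theorem, L{u(t - c)·g(t - c)} = e^(-cs)·G(s) with c = 3 and G(s) = L{g(t)}.
L{e^(-5t)} = 1/(s + 5).

X(s) = exp(-3*s)/(s + 5)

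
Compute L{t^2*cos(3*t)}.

L{cos(3t)} = s/(s^2 + 9).
Then apply L{t^2·g(t)} = (-1)^2 d^2/ds^2[H(s)] with H(s) = s/(s^2 + 9):
differentiating 2 times and applying the sign gives 2*s*(s^2 - 27)/(s^2 + 9)^3.

2*s*(s^2 - 27)/(s^2 + 9)^3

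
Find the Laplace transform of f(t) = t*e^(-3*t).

(s + 3)^(-2)

L{e^(-3t)} = 1/(s + 3).
Then apply L{t·g(t)} = -d/ds[G(s)] with G(s) = 1/(s + 3):
differentiating 1 time and applying the sign gives (s + 3)^(-2).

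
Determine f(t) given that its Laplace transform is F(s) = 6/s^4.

f(t) = t^3

Since L{t^3} = 3!/s^4 = 6/s^4, the inverse is t^3.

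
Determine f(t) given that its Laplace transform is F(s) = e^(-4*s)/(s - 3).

f(t) = Heaviside(t - 4)*(exp(3*t - 12))

The factor e^(-4s) signals a time shift by c = 4 (second shifting theorem).
L{e^(3t)} = 1/(s - 3), so L^-1{1/(s - 3)} = e^(3*t).
Hence the inverse is u(t - 4) times that function evaluated at t - 4.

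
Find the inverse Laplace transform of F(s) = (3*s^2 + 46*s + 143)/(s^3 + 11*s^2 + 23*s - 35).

4*exp(t) + exp(-5*t) - 2*exp(-7*t)

Factor the denominator: s^3 + 11*s^2 + 23*s - 35 = (s - 1)*(s + 5)*(s + 7).
Partial fraction decomposition gives [4/(s - 1)] + [-2/(s + 7)] + [1/(s + 5)].
Invert each term: 4/(s - 1) ↔ 4e^(t); -2/(s + 7) ↔ -2e^(-7t); 1/(s + 5) ↔ e^(-5t).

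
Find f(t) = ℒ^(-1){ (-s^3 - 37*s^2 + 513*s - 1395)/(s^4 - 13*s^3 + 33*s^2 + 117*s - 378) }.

Factor the denominator: s^4 - 13*s^3 + 33*s^2 + 117*s - 378 = (s - 7)*(s - 6)*(s - 3)*(s + 3).
Partial fraction decomposition gives [-3/(s - 3)] + [6/(s + 3)] + [-5/(s - 6)] + [1/(s - 7)].
Invert each term: -3/(s - 3) ↔ -3e^(3t); 6/(s + 3) ↔ 6e^(-3t); -5/(s - 6) ↔ -5e^(6t); 1/(s - 7) ↔ e^(7t).

f(t) = exp(7*t) - 5*exp(6*t) - 3*exp(3*t) + 6*exp(-3*t)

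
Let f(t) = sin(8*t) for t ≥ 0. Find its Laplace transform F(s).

F(s) = 8/(s^2 + 64)

L{sin(8t)} = 8/(s^2 + 64).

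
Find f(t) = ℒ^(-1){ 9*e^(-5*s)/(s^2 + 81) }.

The factor e^(-5s) signals a time shift by c = 5 (second shifting theorem).
L{sin(9t)} = 9/(s^2 + 81), so L^-1{9/(s^2 + 81)} = sin(9*t).
Hence the inverse is u(t - 5) times that function evaluated at t - 5.

f(t) = Heaviside(t - 5)*(sin(9*t - 45))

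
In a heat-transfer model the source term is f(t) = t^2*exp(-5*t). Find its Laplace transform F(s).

L{e^(-5t)} = 1/(s + 5).
Then apply L{t^2·g(t)} = (-1)^2 d^2/ds^2[G(s)] with G(s) = 1/(s + 5):
differentiating 2 times and applying the sign gives 2/(s + 5)^3.

F(s) = 2/(s + 5)^3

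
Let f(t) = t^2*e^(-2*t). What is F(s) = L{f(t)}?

F(s) = 2/(s + 2)^3

L{t^2} = 2!/s^3 = 2/s^3.
By the first shifting theorem, multiplying by e^(-2t) replaces s with s + 2.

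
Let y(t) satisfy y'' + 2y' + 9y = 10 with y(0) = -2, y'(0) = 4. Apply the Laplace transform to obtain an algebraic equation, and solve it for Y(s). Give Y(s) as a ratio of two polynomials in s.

Take the Laplace transform of both sides.
The derivative rules (L{y''} = s^2 Y - s·y(0) - y'(0) and L{y'} = sY - y(0), with y(0) = -2, y'(0) = 4) turn the left side into (s^2 + 2*s + 9)Y - (-2*s).
The right side is L{10} = 10/s.
So (s^2 + 2*s + 9)Y = 10/s + (-2*s).
Divide through and combine into a single rational function.

Y(s) = (-2*s^2 + 10)/(s^3 + 2*s^2 + 9*s)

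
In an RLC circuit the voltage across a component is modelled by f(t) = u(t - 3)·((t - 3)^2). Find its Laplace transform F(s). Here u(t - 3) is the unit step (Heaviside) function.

By the second shifting theorem, L{u(t - c)·g(t - c)} = e^(-cs)·G(s) with c = 3 and G(s) = L{g(t)}.
L{t^2} = 2!/s^3 = 2/s^3.

F(s) = 2*exp(-3*s)/s^3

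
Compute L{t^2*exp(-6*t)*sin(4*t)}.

L{sin(4t)} = 4/(s^2 + 16).
Multiplying by e^(-6t) shifts s → s + 6, so L{exp(-6*t)*sin(4*t)} = 4/((s + 6)^2 + 16).
Then apply L{t^2·g(t)} = (-1)^2 d^2/ds^2[H(s)] with H(s) = 4/((s + 6)^2 + 16):
differentiating 2 times and applying the sign gives 8*(3*s^2 + 36*s + 92)/(s^2 + 12*s + 52)^3.

8*(3*s^2 + 36*s + 92)/(s^2 + 12*s + 52)^3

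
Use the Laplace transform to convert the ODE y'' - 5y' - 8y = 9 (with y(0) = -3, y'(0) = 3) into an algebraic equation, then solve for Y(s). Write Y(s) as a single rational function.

Take the Laplace transform of both sides.
The derivative rules (L{y''} = s^2 Y - s·y(0) - y'(0) and L{y'} = sY - y(0), with y(0) = -3, y'(0) = 3) turn the left side into (s^2 - 5*s - 8)Y - (-3*s + 18).
The right side is L{9} = 9/s.
So (s^2 - 5*s - 8)Y = 9/s + (-3*s + 18).
Divide through and combine into a single rational function.

Y(s) = (-3*s^2 + 18*s + 9)/(s^3 - 5*s^2 - 8*s)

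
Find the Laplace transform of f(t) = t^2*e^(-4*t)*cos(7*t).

2*(s + 4)*(s^2 + 8*s - 131)/(s^2 + 8*s + 65)^3

L{cos(7t)} = s/(s^2 + 49).
Multiplying by e^(-4t) shifts s → s + 4, so L{e^(-4*t)*cos(7*t)} = (s + 4)/((s + 4)^2 + 49).
Then apply L{t^2·g(t)} = (-1)^2 d^2/ds^2[G(s)] with G(s) = (s + 4)/((s + 4)^2 + 49):
differentiating 2 times and applying the sign gives 2*(s + 4)*(s^2 + 8*s - 131)/(s^2 + 8*s + 65)^3.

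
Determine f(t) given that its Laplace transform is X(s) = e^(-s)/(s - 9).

The factor e^(-s) signals a time shift by c = 1 (second shifting theorem).
L{e^(9t)} = 1/(s - 9), so L^-1{1/(s - 9)} = e^(9*t).
Hence the inverse is u(t - 1) times that function evaluated at t - 1.

f(t) = Heaviside(t - 1)*(exp(9*t - 9))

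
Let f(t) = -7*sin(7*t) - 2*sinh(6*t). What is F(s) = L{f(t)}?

F(s) = -49/(s^2 + 49) - 12/(s^2 - 36)

Apply the Laplace transform termwise.
(-7)·[L{sin(7t)} = 7/(s^2 + 49)]; (-2)·[L{sinh(6t)} = 6/(s^2 - 36)].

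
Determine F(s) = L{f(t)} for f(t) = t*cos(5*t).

L{cos(5t)} = s/(s^2 + 25).
Then apply L{t·g(t)} = -d/ds[G(s)] with G(s) = s/(s^2 + 25):
differentiating 1 time and applying the sign gives (s - 5)*(s + 5)/(s^2 + 25)^2.

F(s) = (s - 5)*(s + 5)/(s^2 + 25)^2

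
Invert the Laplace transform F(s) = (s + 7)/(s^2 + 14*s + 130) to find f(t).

Rewrite the denominator: s^2 + 14*s + 130 = (s + 7)^2 + 81.
The form in (s + 7) signals a first-shifting-theorem factor e^(-7t).
Since L{cos(9t)} = s/(s^2 + 81), the inverse is e^(-7*t)*cos(9*t).

f(t) = exp(-7*t)*cos(9*t)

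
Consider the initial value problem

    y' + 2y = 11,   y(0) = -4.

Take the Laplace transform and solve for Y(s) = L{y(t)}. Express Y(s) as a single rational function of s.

Take the Laplace transform of both sides.
The derivative rules (L{y'} = sY - y(0) = sY - (-4)) turn the left side into (s + 2)Y - (-4).
The right side is L{11} = 11/s.
So (s + 2)Y = 11/s + (-4).
Solve for Y(s) and write it as one ratio of polynomials.

Y(s) = (-4*s + 11)/(s^2 + 2*s)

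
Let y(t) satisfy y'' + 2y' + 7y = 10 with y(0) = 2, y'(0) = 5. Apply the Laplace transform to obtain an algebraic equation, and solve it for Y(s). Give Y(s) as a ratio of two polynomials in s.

Laplace-transform each side.
With L{y''} = s^2 Y - s·y(0) - y'(0) and L{y'} = sY - y(0), with y(0) = 2, y'(0) = 5: the LHS transforms to (s^2 + 2*s + 7)Y - (2*s + 9).
The right side is L{10} = 10/s.
So (s^2 + 2*s + 7)Y = 10/s + (2*s + 9).
Isolate Y and clear denominators.

Y(s) = (2*s^2 + 9*s + 10)/(s^3 + 2*s^2 + 7*s)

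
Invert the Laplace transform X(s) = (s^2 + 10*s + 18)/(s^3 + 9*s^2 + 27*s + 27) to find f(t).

f(t) = -3*t^2*exp(-3*t)/2 + 4*t*exp(-3*t) + exp(-3*t)

Factor the denominator: s^3 + 9*s^2 + 27*s + 27 = (s + 3)^3.
Partial fraction decomposition gives [1/(s + 3)] + [4/(s + 3)^2] + [-3/(s + 3)^3].
Invert each term: 1/(s + 3) ↔ e^(-3t); 4/(s + 3)^2 ↔ 4t·e^(-3t); -3/(s + 3)^3 ↔ (-3/2)t^2·e^(-3t).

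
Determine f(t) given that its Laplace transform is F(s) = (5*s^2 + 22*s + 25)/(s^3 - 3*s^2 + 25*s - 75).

Factor the denominator: s^3 - 3*s^2 + 25*s - 75 = (s - 3)*(s^2 + 25).
Partial fraction decomposition gives [4/(s - 3)] + [s/(s^2 + 25)] + [25/(s^2 + 25)].
Invert each term: 4/(s - 3) ↔ 4e^(3t); 1·s/(s^2 + 25) ↔ cos(5t); 5·5/(s^2 + 25) ↔ 5sin(5t).

f(t) = 4*exp(3*t) + 5*sin(5*t) + cos(5*t)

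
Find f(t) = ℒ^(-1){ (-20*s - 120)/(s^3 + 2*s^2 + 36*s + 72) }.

f(t) = -4*sin(6*t) + 2*cos(6*t) - 2*exp(-2*t)

Factor the denominator: s^3 + 2*s^2 + 36*s + 72 = (s + 2)*(s^2 + 36).
Partial fraction decomposition gives [-2/(s + 2)] + [2*s/(s^2 + 36)] + [-24/(s^2 + 36)].
Invert each term: -2/(s + 2) ↔ -2e^(-2t); 2·s/(s^2 + 36) ↔ 2cos(6t); -4·6/(s^2 + 36) ↔ -4sin(6t).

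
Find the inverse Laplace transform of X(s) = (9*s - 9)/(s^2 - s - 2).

3*exp(2*t) + 6*exp(-t)

Factor the denominator: s^2 - s - 2 = (s - 2)*(s + 1).
Partial fraction decomposition gives [3/(s - 2)] + [6/(s + 1)].
Invert each term: 3/(s - 2) ↔ 3e^(2t); 6/(s + 1) ↔ 6e^(-t).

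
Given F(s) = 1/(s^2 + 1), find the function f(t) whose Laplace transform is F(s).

f(t) = sin(t)

Since L{sin(t)} = 1/(s^2 + 1), the inverse is sin(t).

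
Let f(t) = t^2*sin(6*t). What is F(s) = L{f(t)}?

L{sin(6t)} = 6/(s^2 + 36).
Then apply L{t^2·g(t)} = (-1)^2 d^2/ds^2[G(s)] with G(s) = 6/(s^2 + 36):
differentiating 2 times and applying the sign gives 36*(s^2 - 12)/(s^2 + 36)^3.

F(s) = 36*(s^2 - 12)/(s^2 + 36)^3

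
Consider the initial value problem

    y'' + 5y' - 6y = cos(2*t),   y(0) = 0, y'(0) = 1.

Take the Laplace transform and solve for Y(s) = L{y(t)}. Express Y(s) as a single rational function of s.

Apply the Laplace transform to the equation.
The derivative rules (L{y''} = s^2 Y - s·y(0) - y'(0) and L{y'} = sY - y(0), with y(0) = 0, y'(0) = 1) turn the left side into (s^2 + 5*s - 6)Y - (1).
The right side is L{cos(2*t)} = s/(s^2 + 4).
So (s^2 + 5*s - 6)Y = s/(s^2 + 4) + (1).
Isolate Y and clear denominators.

Y(s) = (s^2 + s + 4)/(s^4 + 5*s^3 - 2*s^2 + 20*s - 24)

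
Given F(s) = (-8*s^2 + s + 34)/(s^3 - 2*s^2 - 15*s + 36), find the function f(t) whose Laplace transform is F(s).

f(t) = -5*t*exp(3*t) - 6*exp(3*t) - 2*exp(-4*t)

Factor the denominator: s^3 - 2*s^2 - 15*s + 36 = (s - 3)^2*(s + 4).
Partial fraction decomposition gives [-6/(s - 3)] + [-5/(s - 3)^2] + [-2/(s + 4)].
Invert each term: -6/(s - 3) ↔ -6e^(3t); -5/(s - 3)^2 ↔ -5t·e^(3t); -2/(s + 4) ↔ -2e^(-4t).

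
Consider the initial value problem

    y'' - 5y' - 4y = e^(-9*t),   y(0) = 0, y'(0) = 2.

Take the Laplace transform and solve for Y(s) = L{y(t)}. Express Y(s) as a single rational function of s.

Laplace-transform each side.
The derivative rules (L{y''} = s^2 Y - s·y(0) - y'(0) and L{y'} = sY - y(0), with y(0) = 0, y'(0) = 2) turn the left side into (s^2 - 5*s - 4)Y - (2).
The right side is L{e^(-9*t)} = 1/(s + 9).
So (s^2 - 5*s - 4)Y = 1/(s + 9) + (2).
Solve for Y(s) and write it as one ratio of polynomials.

Y(s) = (2*s + 19)/(s^3 + 4*s^2 - 49*s - 36)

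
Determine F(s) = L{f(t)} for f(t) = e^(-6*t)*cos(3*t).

L{cos(3t)} = s/(s^2 + 9).
By the first shifting theorem, multiplying by e^(-6t) replaces s with s + 6.

F(s) = (s + 6)/((s + 6)^2 + 9)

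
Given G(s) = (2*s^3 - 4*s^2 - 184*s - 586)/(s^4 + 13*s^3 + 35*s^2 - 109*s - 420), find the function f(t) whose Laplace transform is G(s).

f(t) = -2*exp(3*t) + 2*exp(-4*t) - exp(-5*t) + 3*exp(-7*t)

Factor the denominator: s^4 + 13*s^3 + 35*s^2 - 109*s - 420 = (s - 3)*(s + 4)*(s + 5)*(s + 7).
Partial fraction decomposition gives [-1/(s + 5)] + [2/(s + 4)] + [-2/(s - 3)] + [3/(s + 7)].
Invert each term: -1/(s + 5) ↔ -e^(-5t); 2/(s + 4) ↔ 2e^(-4t); -2/(s - 3) ↔ -2e^(3t); 3/(s + 7) ↔ 3e^(-7t).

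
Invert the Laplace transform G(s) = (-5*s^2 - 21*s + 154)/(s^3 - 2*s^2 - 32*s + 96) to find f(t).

f(t) = -t*exp(4*t) - 6*exp(4*t) + exp(-6*t)

Factor the denominator: s^3 - 2*s^2 - 32*s + 96 = (s - 4)^2*(s + 6).
Partial fraction decomposition gives [-6/(s - 4)] + [-1/(s - 4)^2] + [1/(s + 6)].
Invert each term: -6/(s - 4) ↔ -6e^(4t); -1/(s - 4)^2 ↔ -t·e^(4t); 1/(s + 6) ↔ e^(-6t).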